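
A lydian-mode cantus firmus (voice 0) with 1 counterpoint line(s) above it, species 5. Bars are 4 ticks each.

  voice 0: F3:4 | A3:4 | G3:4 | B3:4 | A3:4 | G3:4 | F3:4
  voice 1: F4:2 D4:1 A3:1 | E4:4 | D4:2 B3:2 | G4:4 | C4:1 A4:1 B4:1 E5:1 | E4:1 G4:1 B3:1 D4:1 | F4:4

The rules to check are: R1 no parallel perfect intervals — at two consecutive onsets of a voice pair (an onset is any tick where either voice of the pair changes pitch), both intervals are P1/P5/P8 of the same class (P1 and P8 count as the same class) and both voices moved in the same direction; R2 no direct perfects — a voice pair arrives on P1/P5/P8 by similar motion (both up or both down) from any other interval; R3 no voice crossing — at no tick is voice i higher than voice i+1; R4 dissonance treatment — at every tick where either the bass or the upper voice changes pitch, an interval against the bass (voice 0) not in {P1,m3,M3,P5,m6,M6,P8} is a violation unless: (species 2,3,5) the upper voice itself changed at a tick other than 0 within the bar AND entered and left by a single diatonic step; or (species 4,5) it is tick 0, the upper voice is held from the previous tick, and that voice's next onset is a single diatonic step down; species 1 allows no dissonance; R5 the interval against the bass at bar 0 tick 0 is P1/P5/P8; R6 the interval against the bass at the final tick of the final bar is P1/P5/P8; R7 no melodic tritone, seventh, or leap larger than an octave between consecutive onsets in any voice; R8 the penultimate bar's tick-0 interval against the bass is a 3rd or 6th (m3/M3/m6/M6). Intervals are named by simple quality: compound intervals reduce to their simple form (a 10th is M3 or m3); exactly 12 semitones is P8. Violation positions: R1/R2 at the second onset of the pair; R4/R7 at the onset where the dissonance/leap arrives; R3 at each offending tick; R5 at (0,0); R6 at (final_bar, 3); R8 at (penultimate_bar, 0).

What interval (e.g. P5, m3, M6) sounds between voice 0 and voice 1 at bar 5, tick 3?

P5

voice 0=G3 voice 1=D4 -> P5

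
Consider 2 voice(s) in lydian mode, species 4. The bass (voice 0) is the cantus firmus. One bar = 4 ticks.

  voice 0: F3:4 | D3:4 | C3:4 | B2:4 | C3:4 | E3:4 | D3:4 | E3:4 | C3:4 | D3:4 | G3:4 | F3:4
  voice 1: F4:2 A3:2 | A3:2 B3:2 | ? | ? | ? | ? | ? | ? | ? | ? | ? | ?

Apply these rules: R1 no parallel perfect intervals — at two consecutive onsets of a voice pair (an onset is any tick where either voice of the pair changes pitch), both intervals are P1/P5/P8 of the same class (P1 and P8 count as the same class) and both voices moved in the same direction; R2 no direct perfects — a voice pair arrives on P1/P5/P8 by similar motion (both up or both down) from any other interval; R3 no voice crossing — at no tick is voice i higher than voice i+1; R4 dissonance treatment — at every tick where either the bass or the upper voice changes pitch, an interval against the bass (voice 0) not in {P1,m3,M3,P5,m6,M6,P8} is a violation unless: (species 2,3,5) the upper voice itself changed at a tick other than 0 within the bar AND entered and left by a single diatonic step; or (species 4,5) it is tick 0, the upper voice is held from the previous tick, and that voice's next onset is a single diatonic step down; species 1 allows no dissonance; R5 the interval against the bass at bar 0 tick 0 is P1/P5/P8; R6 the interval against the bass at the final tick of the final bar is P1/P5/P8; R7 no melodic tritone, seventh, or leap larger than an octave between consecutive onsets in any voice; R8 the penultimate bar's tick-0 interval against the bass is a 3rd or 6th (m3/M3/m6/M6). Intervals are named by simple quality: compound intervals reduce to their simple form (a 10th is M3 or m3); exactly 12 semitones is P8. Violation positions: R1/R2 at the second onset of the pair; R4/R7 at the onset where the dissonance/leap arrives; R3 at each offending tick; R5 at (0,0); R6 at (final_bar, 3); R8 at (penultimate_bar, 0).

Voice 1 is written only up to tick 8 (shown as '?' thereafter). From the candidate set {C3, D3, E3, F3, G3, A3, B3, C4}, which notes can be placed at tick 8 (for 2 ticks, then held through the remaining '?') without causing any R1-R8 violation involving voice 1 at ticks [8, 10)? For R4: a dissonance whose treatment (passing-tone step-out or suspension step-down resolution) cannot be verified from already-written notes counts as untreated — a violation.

C3: violates R2,R7
D3: violates R4
E3: legal
F3: violates R4,R7
G3: violates R2
A3: legal
B3: violates R4
C4: legal

{A3, C4, E3}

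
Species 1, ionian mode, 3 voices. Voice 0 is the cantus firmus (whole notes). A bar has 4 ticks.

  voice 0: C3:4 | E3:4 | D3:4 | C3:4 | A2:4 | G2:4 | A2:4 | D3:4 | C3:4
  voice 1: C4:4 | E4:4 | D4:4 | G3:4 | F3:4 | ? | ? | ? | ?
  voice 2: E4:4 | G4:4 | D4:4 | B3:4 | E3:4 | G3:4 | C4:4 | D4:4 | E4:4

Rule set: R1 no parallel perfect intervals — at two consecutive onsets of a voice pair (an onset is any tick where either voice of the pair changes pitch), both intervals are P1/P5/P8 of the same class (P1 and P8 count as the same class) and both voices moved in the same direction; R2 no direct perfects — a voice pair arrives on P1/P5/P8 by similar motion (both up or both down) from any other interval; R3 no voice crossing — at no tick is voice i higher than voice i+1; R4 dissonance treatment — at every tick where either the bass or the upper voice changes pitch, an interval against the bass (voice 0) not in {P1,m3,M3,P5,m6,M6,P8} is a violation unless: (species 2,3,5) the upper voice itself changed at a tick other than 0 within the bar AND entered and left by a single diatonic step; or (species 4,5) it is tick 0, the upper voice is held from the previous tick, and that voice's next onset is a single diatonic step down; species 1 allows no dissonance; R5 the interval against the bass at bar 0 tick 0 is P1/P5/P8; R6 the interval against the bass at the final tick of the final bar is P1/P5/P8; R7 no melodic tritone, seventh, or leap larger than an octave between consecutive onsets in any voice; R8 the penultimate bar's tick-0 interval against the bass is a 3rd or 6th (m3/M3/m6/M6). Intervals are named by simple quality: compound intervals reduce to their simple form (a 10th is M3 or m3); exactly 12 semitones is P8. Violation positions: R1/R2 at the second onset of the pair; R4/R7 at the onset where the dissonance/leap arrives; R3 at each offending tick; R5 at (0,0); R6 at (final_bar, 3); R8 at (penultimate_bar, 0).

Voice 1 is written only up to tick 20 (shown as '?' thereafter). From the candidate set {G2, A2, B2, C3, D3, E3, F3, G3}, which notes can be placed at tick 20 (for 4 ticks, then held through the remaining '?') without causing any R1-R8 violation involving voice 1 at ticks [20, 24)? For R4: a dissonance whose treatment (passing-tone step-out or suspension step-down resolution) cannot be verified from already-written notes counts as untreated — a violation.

{E3}

G2: violates R2,R7
A2: violates R4
B2: violates R7
C3: violates R4
D3: violates R2
E3: legal
F3: violates R4
G3: violates R2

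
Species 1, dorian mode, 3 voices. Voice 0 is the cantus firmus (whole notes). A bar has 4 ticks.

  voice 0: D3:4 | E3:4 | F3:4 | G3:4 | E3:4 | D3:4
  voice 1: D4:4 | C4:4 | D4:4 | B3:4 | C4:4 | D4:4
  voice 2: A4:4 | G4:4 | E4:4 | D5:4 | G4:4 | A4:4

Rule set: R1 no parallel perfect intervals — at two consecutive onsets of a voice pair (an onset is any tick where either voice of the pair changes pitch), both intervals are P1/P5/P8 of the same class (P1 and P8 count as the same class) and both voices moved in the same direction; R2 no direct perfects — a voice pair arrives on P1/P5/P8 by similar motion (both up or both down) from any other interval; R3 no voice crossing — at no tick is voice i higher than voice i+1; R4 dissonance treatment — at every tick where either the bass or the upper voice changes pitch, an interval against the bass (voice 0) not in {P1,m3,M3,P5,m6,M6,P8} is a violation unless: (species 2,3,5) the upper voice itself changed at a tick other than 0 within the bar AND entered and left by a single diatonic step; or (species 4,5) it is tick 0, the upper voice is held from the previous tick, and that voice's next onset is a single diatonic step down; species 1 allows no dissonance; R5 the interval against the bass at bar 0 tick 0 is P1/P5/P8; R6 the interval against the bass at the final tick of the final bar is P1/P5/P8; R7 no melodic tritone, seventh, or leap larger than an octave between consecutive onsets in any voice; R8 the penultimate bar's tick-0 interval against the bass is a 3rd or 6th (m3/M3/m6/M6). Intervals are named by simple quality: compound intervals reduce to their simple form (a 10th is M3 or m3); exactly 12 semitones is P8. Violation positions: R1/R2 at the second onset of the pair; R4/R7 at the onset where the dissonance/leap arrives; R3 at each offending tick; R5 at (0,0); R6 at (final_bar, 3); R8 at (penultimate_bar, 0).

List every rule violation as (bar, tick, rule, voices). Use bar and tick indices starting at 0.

bar 0: v0=D3 v1=D4 v2=A4 downbeat P5
bar 1: v0=E3 v1=C4 v2=G4 downbeat m3
bar 2: v0=F3 v1=D4 v2=E4 downbeat M7
bar 3: v0=G3 v1=B3 v2=D5 downbeat P5
bar 4: v0=E3 v1=C4 v2=G4 downbeat m3
bar 5: v0=D3 v1=D4 v2=A4 downbeat P5
  -> R1 @ bar 1 tick 0 v(1, 2): D4/A4 P5 -> C4/G4 P5 similar
  -> R4 @ bar 2 tick 0 v(0, 2): F3/E4 M7 untreated
  -> R2 @ bar 3 tick 0 v(0, 2): F3/E4 M7 -> G3/D5 P5 similar
  -> R7 @ bar 3 tick 0 v(2,): E4->D5 leap 10st
  -> R1 @ bar 5 tick 0 v(1, 2): C4/G4 P5 -> D4/A4 P5 similar

(1, 0, R1, (1, 2))
(2, 0, R4, (0, 2))
(3, 0, R2, (0, 2))
(3, 0, R7, (2,))
(5, 0, R1, (1, 2))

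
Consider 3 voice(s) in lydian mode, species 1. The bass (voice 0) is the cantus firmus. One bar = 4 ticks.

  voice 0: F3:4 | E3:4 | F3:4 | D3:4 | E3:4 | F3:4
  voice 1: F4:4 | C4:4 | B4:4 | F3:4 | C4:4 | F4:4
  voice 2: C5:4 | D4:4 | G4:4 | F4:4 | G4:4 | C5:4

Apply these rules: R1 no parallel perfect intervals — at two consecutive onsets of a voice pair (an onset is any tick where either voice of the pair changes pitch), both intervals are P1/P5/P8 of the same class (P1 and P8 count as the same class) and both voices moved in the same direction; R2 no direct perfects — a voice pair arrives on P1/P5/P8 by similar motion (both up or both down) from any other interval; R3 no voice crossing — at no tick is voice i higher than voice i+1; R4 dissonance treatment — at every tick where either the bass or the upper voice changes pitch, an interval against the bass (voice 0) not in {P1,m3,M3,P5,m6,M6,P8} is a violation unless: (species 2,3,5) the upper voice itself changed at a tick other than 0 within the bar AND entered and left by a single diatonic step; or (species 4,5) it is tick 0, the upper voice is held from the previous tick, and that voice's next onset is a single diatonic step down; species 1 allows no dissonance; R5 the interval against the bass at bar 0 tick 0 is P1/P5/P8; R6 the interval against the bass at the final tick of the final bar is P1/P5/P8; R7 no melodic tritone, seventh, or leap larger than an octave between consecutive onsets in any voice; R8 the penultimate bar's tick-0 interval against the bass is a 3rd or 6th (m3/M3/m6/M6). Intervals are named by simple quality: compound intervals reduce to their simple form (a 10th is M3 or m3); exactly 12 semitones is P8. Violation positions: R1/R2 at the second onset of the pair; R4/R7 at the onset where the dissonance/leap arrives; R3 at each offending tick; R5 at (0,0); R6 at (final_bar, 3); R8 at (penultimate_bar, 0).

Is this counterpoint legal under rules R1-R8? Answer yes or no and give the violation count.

bar 0: v0=F3 v1=F4 v2=C5 (P5)
bar 1: v0=E3 v1=C4 v2=D4 (m7)
bar 2: v0=F3 v1=B4 v2=G4 (M2)
bar 3: v0=D3 v1=F3 v2=F4 (m3)
bar 4: v0=E3 v1=C4 v2=G4 (m3)
bar 5: v0=F3 v1=F4 v2=C5 (P5)
  R4 @ bar1.0: E3/D4 m7 untreated
  R7 @ bar1.0: C5->D4 leap 10st
  R3 @ bar2.0: B4 above G4
  R4 @ bar2.0: F3/B4 TT untreated
  R4 @ bar2.0: F3/G4 M2 untreated
  R7 @ bar2.0: C4->B4 leap 11st
  R3 @ bar2.1: B4 above G4
  R3 @ bar2.2: B4 above G4
  R3 @ bar2.3: B4 above G4
  R2 @ bar3.0: B4/G4 M3 -> F3/F4 P8 similar
  R7 @ bar3.0: B4->F3 leap 18st
  R2 @ bar4.0: F3/F4 P8 -> C4/G4 P5 similar
  R1 @ bar5.0: C4/G4 P5 -> F4/C5 P5 similar
  R2 @ bar5.0: E3/C4 m6 -> F3/F4 P8 similar
  R2 @ bar5.0: E3/G4 m3 -> F3/C5 P5 similar

No (15 violations)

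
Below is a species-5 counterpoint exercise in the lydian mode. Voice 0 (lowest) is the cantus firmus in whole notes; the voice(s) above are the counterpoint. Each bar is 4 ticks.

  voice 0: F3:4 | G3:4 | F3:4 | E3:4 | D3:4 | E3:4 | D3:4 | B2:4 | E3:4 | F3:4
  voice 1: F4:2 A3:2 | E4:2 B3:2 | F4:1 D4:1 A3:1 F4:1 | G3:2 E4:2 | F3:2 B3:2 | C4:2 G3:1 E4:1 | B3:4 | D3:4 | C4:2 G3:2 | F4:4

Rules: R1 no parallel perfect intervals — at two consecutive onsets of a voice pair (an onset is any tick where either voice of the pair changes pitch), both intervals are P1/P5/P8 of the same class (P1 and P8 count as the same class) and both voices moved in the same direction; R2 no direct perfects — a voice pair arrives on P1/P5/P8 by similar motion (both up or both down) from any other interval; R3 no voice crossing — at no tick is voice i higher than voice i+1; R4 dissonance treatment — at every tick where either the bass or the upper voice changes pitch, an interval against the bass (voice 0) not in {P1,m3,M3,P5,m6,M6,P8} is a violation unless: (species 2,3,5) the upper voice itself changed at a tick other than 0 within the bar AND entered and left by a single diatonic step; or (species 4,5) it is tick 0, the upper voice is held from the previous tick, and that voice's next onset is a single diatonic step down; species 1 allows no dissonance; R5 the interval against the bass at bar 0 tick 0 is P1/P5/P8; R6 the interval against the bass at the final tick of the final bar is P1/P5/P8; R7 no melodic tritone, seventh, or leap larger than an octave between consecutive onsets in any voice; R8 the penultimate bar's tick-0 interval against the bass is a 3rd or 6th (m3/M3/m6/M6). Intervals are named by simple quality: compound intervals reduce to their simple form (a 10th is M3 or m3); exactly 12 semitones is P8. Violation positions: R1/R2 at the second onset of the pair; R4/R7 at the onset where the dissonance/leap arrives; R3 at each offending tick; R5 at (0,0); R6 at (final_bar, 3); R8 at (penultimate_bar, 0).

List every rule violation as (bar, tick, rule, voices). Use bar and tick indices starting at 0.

(2, 0, R7, (1,))
(3, 0, R7, (1,))
(4, 0, R7, (1,))
(4, 2, R7, (1,))
(8, 0, R7, (1,))
(9, 0, R2, (0, 1))
(9, 0, R7, (1,))

bar 0: v0=F3 v1=F4 downbeat P8
bar 1: v0=G3 v1=E4 downbeat M6
bar 2: v0=F3 v1=F4 downbeat P8
bar 3: v0=E3 v1=G3 downbeat m3
bar 4: v0=D3 v1=F3 downbeat m3
bar 5: v0=E3 v1=C4 downbeat m6
bar 6: v0=D3 v1=B3 downbeat M6
bar 7: v0=B2 v1=D3 downbeat m3
bar 8: v0=E3 v1=C4 downbeat m6
bar 9: v0=F3 v1=F4 downbeat P8
  -> R7 @ bar 2 tick 0 v(1,): B3->F4 leap 6st
  -> R7 @ bar 3 tick 0 v(1,): F4->G3 leap 10st
  -> R7 @ bar 4 tick 0 v(1,): E4->F3 leap 11st
  -> R7 @ bar 4 tick 2 v(1,): F3->B3 leap 6st
  -> R7 @ bar 8 tick 0 v(1,): D3->C4 leap 10st
  -> R2 @ bar 9 tick 0 v(0, 1): E3/G3 m3 -> F3/F4 P8 similar
  -> R7 @ bar 9 tick 0 v(1,): G3->F4 leap 10st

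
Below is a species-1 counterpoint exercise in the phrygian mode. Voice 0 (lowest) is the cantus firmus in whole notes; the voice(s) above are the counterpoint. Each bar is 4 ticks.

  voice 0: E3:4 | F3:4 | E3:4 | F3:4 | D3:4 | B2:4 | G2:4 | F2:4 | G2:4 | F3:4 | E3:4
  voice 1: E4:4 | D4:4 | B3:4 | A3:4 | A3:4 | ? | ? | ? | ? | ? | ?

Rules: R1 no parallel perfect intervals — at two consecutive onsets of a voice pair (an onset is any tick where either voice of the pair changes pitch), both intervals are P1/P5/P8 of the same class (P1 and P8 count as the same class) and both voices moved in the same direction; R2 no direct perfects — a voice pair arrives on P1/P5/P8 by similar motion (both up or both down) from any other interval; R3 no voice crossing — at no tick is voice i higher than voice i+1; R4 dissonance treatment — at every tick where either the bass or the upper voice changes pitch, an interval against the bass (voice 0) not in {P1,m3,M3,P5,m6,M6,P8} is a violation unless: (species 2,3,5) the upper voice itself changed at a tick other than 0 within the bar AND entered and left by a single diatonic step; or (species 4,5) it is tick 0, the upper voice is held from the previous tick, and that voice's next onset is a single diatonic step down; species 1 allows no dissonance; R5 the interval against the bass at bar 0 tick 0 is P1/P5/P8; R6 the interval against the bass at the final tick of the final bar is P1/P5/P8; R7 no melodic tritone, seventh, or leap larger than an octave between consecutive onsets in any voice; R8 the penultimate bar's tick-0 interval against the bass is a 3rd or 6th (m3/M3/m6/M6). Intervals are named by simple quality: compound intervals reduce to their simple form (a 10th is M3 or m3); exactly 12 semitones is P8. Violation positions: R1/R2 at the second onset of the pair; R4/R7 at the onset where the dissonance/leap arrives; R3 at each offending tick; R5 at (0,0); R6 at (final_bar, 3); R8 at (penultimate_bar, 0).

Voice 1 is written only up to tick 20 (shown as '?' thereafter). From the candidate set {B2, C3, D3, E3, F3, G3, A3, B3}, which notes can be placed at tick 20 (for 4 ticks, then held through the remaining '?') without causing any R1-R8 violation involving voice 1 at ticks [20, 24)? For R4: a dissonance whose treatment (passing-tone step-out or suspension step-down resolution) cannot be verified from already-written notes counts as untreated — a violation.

B2: violates R2,R7
C3: violates R4
D3: legal
E3: violates R4
F3: violates R4
G3: legal
A3: violates R4
B3: legal

{B3, D3, G3}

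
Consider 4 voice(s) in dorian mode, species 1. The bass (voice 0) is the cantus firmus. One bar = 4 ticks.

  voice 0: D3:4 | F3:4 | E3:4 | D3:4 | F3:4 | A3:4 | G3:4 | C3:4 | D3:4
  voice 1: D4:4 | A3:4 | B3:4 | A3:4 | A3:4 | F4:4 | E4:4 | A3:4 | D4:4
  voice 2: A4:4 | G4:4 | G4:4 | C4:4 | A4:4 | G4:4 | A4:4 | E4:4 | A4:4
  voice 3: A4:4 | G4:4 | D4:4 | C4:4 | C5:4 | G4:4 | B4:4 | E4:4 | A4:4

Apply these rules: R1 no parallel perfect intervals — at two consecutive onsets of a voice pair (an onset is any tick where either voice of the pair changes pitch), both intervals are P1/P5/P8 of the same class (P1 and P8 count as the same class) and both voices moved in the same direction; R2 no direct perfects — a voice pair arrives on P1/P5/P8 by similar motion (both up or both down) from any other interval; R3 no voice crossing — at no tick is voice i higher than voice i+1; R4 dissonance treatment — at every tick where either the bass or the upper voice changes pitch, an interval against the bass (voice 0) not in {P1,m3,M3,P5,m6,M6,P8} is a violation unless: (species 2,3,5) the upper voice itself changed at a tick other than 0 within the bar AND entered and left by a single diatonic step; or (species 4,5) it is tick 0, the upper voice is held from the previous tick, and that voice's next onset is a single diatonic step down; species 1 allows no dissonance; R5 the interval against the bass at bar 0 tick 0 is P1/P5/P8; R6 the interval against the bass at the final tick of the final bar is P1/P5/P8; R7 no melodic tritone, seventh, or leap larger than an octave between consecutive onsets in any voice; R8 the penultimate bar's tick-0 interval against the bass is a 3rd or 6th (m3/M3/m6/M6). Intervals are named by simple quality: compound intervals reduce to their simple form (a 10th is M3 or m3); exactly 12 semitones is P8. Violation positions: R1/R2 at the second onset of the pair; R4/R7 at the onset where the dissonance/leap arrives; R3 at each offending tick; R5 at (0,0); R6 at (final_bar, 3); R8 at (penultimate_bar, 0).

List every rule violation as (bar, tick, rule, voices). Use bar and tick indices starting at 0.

bar 0: v0=D3 v1=D4 v2=A4 v3=A4 downbeat P5
bar 1: v0=F3 v1=A3 v2=G4 v3=G4 downbeat M2
bar 2: v0=E3 v1=B3 v2=G4 v3=D4 downbeat m7
bar 3: v0=D3 v1=A3 v2=C4 v3=C4 downbeat m7
bar 4: v0=F3 v1=A3 v2=A4 v3=C5 downbeat P5
bar 5: v0=A3 v1=F4 v2=G4 v3=G4 downbeat m7
bar 6: v0=G3 v1=E4 v2=A4 v3=B4 downbeat M3
bar 7: v0=C3 v1=A3 v2=E4 v3=E4 downbeat M3
bar 8: v0=D3 v1=D4 v2=A4 v3=A4 downbeat P5
  -> R1 @ bar 1 tick 0 v(2, 3): A4/A4 P1 -> G4/G4 P1 similar
  -> R4 @ bar 1 tick 0 v(0, 2): F3/G4 M2 untreated
  -> R4 @ bar 1 tick 0 v(0, 3): F3/G4 M2 untreated
  -> R3 @ bar 2 tick 0 v(2, 3): G4 above D4
  -> R4 @ bar 2 tick 0 v(0, 3): E3/D4 m7 untreated
  -> R3 @ bar 2 tick 1 v(2, 3): G4 above D4
  -> R3 @ bar 2 tick 2 v(2, 3): G4 above D4
  -> R3 @ bar 2 tick 3 v(2, 3): G4 above D4
  -> R1 @ bar 3 tick 0 v(0, 1): E3/B3 P5 -> D3/A3 P5 similar
  -> R2 @ bar 3 tick 0 v(2, 3): G4/D4 P4 -> C4/C4 P1 similar
  -> R4 @ bar 3 tick 0 v(0, 2): D3/C4 m7 untreated
  -> R4 @ bar 3 tick 0 v(0, 3): D3/C4 m7 untreated
  -> R2 @ bar 4 tick 0 v(0, 3): D3/C4 m7 -> F3/C5 P5 similar
  -> R2 @ bar 5 tick 0 v(2, 3): A4/C5 m3 -> G4/G4 P1 similar
  -> R4 @ bar 5 tick 0 v(0, 2): A3/G4 m7 untreated
  -> R4 @ bar 5 tick 0 v(0, 3): A3/G4 m7 untreated
  -> R4 @ bar 6 tick 0 v(0, 2): G3/A4 M2 untreated
  -> R1 @ bar 7 tick 0 v(1, 3): E4/B4 P5 -> A3/E4 P5 similar
  -> R2 @ bar 7 tick 0 v(1, 2): E4/A4 P4 -> A3/E4 P5 similar
  -> R2 @ bar 7 tick 0 v(2, 3): A4/B4 M2 -> E4/E4 P1 similar
  -> R1 @ bar 8 tick 0 v(1, 2): A3/E4 P5 -> D4/A4 P5 similar
  -> R1 @ bar 8 tick 0 v(1, 3): A3/E4 P5 -> D4/A4 P5 similar
  -> R1 @ bar 8 tick 0 v(2, 3): E4/E4 P1 -> A4/A4 P1 similar
  -> R2 @ bar 8 tick 0 v(0, 1): C3/A3 M6 -> D3/D4 P8 similar
  -> R2 @ bar 8 tick 0 v(0, 2): C3/E4 M3 -> D3/A4 P5 similar
  -> R2 @ bar 8 tick 0 v(0, 3): C3/E4 M3 -> D3/A4 P5 similar

(1, 0, R1, (2, 3))
(1, 0, R4, (0, 2))
(1, 0, R4, (0, 3))
(2, 0, R3, (2, 3))
(2, 0, R4, (0, 3))
(2, 1, R3, (2, 3))
(2, 2, R3, (2, 3))
(2, 3, R3, (2, 3))
(3, 0, R1, (0, 1))
(3, 0, R2, (2, 3))
(3, 0, R4, (0, 2))
(3, 0, R4, (0, 3))
(4, 0, R2, (0, 3))
(5, 0, R2, (2, 3))
(5, 0, R4, (0, 2))
(5, 0, R4, (0, 3))
(6, 0, R4, (0, 2))
(7, 0, R1, (1, 3))
(7, 0, R2, (1, 2))
(7, 0, R2, (2, 3))
(8, 0, R1, (1, 2))
(8, 0, R1, (1, 3))
(8, 0, R1, (2, 3))
(8, 0, R2, (0, 1))
(8, 0, R2, (0, 2))
(8, 0, R2, (0, 3))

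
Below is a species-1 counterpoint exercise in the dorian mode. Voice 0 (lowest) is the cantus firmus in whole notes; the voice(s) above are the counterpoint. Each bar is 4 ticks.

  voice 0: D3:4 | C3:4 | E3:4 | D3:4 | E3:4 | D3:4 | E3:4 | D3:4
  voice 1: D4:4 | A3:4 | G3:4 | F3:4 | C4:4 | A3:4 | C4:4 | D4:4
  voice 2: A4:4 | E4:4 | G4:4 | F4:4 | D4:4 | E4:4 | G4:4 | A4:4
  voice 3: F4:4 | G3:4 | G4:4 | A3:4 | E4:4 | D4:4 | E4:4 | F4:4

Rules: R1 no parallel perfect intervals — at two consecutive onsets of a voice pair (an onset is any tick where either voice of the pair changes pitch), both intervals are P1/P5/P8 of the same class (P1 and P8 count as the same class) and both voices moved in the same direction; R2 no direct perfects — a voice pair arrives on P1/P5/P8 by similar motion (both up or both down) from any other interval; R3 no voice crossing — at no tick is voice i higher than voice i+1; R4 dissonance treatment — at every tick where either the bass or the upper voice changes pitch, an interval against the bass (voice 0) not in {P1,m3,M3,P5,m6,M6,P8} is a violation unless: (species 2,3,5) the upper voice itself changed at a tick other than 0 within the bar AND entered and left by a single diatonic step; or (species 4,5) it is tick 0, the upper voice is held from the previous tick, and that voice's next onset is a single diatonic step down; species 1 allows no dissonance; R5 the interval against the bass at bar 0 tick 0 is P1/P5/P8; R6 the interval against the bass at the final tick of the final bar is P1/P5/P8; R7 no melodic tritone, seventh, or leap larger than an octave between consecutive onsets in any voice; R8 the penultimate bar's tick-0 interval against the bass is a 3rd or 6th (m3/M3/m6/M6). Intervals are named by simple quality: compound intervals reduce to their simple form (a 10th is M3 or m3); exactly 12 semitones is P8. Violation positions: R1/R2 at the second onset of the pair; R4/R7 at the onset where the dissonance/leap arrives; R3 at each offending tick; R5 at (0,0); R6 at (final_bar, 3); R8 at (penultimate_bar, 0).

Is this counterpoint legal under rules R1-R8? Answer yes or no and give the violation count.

bar 0: v0=D3 v1=D4 v2=A4 v3=F4 (m3)
bar 1: v0=C3 v1=A3 v2=E4 v3=G3 (P5)
bar 2: v0=E3 v1=G3 v2=G4 v3=G4 (m3)
bar 3: v0=D3 v1=F3 v2=F4 v3=A3 (P5)
bar 4: v0=E3 v1=C4 v2=D4 v3=E4 (P8)
bar 5: v0=D3 v1=A3 v2=E4 v3=D4 (P8)
bar 6: v0=E3 v1=C4 v2=G4 v3=E4 (P8)
bar 7: v0=D3 v1=D4 v2=A4 v3=F4 (m3)
  R3 @ bar0.0: A4 above F4
  R5 @ bar0.0: opens on m3
  R3 @ bar0.1: A4 above F4
  R3 @ bar0.2: A4 above F4
  R3 @ bar0.3: A4 above F4
  R1 @ bar1.0: D4/A4 P5 -> A3/E4 P5 similar
  R2 @ bar1.0: D3/F4 m3 -> C3/G3 P5 similar
  R3 @ bar1.0: E4 above G3
  R7 @ bar1.0: F4->G3 leap 10st
  R3 @ bar1.1: E4 above G3
  R3 @ bar1.2: E4 above G3
  R3 @ bar1.3: E4 above G3
  R2 @ bar2.0: E4/G3 M6 -> G4/G4 P1 similar
  R1 @ bar3.0: G3/G4 P8 -> F3/F4 P8 similar
  R2 @ bar3.0: E3/G4 m3 -> D3/A3 P5 similar
  R3 @ bar3.0: F4 above A3
  R7 @ bar3.0: G4->A3 leap 10st
  R3 @ bar3.1: F4 above A3
  R3 @ bar3.2: F4 above A3
  R3 @ bar3.3: F4 above A3
  R2 @ bar4.0: D3/A3 P5 -> E3/E4 P8 similar
  R4 @ bar4.0: E3/D4 m7 untreated
  R1 @ bar5.0: E3/E4 P8 -> D3/D4 P8 similar
  R2 @ bar5.0: E3/C4 m6 -> D3/A3 P5 similar
  R3 @ bar5.0: E4 above D4
  R4 @ bar5.0: D3/E4 M2 untreated
  R3 @ bar5.1: E4 above D4
  R3 @ bar5.2: E4 above D4
  R3 @ bar5.3: E4 above D4
  R1 @ bar6.0: D3/D4 P8 -> E3/E4 P8 similar
  R1 @ bar6.0: A3/E4 P5 -> C4/G4 P5 similar
  R3 @ bar6.0: G4 above E4
  R8 @ bar6.0: penult P8 not 3rd/6th
  R3 @ bar6.1: G4 above E4
  R3 @ bar6.2: G4 above E4
  R3 @ bar6.3: G4 above E4
  R1 @ bar7.0: C4/G4 P5 -> D4/A4 P5 similar
  R3 @ bar7.0: A4 above F4
  R3 @ bar7.1: A4 above F4
  R3 @ bar7.2: A4 above F4
  R3 @ bar7.3: A4 above F4
  R6 @ bar7.3: closes on m3

No (42 violations)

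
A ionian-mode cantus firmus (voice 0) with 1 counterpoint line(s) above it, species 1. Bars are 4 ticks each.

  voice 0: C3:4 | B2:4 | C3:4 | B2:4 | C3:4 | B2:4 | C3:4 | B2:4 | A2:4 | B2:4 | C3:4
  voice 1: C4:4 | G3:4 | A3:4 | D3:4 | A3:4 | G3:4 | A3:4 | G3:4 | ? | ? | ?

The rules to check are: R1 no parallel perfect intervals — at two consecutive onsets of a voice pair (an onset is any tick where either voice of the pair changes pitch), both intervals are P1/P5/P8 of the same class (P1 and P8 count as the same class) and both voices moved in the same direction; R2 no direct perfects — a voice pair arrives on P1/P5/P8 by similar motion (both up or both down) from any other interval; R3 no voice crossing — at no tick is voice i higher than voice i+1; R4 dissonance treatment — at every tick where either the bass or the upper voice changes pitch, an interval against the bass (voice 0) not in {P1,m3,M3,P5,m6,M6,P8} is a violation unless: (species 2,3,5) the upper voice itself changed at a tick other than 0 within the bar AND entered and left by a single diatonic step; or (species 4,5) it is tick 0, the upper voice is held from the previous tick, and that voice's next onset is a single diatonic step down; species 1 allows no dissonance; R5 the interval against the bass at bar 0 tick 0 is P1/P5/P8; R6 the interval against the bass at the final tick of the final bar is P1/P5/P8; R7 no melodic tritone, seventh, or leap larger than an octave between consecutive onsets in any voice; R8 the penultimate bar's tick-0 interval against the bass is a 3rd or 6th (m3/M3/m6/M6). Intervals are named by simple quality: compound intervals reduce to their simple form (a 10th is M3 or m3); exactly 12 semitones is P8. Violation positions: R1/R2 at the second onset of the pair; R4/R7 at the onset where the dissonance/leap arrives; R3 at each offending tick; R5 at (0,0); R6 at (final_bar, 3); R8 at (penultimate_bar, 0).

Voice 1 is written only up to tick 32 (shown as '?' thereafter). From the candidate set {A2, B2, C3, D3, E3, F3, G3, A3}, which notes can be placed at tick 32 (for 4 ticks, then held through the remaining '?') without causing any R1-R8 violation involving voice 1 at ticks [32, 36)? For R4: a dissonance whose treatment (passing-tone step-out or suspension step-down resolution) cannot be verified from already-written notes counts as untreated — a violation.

A2: violates R2,R7
B2: violates R4
C3: legal
D3: violates R4
E3: violates R2
F3: legal
G3: violates R4
A3: legal

{A3, C3, F3}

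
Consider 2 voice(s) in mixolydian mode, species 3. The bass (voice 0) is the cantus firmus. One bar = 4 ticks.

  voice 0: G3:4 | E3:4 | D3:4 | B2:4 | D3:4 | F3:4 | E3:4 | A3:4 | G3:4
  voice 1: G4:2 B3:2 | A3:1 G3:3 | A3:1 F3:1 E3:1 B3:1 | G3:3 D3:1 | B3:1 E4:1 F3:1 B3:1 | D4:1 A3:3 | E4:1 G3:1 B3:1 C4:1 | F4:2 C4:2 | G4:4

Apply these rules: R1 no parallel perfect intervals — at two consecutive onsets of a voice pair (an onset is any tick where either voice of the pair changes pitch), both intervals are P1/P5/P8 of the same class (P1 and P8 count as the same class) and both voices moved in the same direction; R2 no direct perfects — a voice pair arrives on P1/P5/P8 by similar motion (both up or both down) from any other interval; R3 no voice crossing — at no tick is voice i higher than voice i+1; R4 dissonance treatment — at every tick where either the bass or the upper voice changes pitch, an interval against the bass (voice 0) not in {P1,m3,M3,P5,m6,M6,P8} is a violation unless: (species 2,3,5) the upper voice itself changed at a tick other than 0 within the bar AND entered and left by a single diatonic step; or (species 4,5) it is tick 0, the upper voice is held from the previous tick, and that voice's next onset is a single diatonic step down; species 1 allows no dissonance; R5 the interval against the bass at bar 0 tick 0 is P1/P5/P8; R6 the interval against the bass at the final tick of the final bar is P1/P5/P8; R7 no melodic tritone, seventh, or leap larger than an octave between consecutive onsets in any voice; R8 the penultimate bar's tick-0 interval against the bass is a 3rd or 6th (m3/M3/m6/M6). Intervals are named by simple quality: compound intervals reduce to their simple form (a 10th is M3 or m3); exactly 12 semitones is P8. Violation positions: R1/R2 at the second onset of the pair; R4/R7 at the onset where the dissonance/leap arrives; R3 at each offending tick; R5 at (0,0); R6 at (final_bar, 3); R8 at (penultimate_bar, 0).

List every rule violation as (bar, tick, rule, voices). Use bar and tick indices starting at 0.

(1, 0, R4, (0, 1))
(2, 2, R4, (0, 1))
(4, 1, R4, (0, 1))
(4, 2, R7, (1,))
(4, 3, R7, (1,))

bar 0: v0=G3 v1=G4 downbeat P8
bar 1: v0=E3 v1=A3 downbeat P4
bar 2: v0=D3 v1=A3 downbeat P5
bar 3: v0=B2 v1=G3 downbeat m6
bar 4: v0=D3 v1=B3 downbeat M6
bar 5: v0=F3 v1=D4 downbeat M6
bar 6: v0=E3 v1=E4 downbeat P8
bar 7: v0=A3 v1=F4 downbeat m6
bar 8: v0=G3 v1=G4 downbeat P8
  -> R4 @ bar 1 tick 0 v(0, 1): E3/A3 P4 untreated
  -> R4 @ bar 2 tick 2 v(0, 1): D3/E3 M2 untreated
  -> R4 @ bar 4 tick 1 v(0, 1): D3/E4 M2 untreated
  -> R7 @ bar 4 tick 2 v(1,): E4->F3 leap 11st
  -> R7 @ bar 4 tick 3 v(1,): F3->B3 leap 6st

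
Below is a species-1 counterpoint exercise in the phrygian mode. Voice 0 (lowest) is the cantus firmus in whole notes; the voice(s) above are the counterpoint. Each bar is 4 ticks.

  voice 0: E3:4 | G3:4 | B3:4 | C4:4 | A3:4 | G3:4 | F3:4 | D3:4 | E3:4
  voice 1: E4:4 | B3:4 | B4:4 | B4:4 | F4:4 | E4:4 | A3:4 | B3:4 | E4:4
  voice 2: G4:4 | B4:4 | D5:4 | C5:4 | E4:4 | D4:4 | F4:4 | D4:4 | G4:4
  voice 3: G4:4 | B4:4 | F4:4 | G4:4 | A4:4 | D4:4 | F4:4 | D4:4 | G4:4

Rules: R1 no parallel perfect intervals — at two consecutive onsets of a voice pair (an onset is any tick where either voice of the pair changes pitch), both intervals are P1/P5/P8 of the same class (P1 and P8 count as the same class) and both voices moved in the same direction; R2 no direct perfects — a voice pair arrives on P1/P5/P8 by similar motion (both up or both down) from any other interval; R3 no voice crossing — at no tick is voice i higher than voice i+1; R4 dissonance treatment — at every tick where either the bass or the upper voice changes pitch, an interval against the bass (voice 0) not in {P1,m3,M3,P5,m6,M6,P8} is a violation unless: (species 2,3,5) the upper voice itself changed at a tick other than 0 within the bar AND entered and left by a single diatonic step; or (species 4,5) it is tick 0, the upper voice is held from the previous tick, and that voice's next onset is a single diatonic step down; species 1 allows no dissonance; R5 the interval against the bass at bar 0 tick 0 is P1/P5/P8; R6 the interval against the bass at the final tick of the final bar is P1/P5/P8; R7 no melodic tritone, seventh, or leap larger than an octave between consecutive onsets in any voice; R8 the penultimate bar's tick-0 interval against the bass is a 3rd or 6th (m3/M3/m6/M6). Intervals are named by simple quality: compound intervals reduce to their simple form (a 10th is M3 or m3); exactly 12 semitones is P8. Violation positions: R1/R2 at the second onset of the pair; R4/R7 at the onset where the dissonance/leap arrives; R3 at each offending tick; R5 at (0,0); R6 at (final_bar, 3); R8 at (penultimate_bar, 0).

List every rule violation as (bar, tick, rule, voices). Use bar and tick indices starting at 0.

bar 0: v0=E3 v1=E4 v2=G4 v3=G4 downbeat m3
bar 1: v0=G3 v1=B3 v2=B4 v3=B4 downbeat M3
bar 2: v0=B3 v1=B4 v2=D5 v3=F4 downbeat TT
bar 3: v0=C4 v1=B4 v2=C5 v3=G4 downbeat P5
bar 4: v0=A3 v1=F4 v2=E4 v3=A4 downbeat P8
bar 5: v0=G3 v1=E4 v2=D4 v3=D4 downbeat P5
bar 6: v0=F3 v1=A3 v2=F4 v3=F4 downbeat P8
bar 7: v0=D3 v1=B3 v2=D4 v3=D4 downbeat P8
bar 8: v0=E3 v1=E4 v2=G4 v3=G4 downbeat m3
  -> R5 @ bar 0 tick 0 v(0, 2): opens on m3
  -> R5 @ bar 0 tick 0 v(0, 3): opens on m3
  -> R1 @ bar 1 tick 0 v(2, 3): G4/G4 P1 -> B4/B4 P1 similar
  -> R2 @ bar 2 tick 0 v(0, 1): G3/B3 M3 -> B3/B4 P8 similar
  -> R3 @ bar 2 tick 0 v(2, 3): D5 above F4
  -> R4 @ bar 2 tick 0 v(0, 3): B3/F4 TT untreated
  -> R7 @ bar 2 tick 0 v(3,): B4->F4 leap 6st
  -> R3 @ bar 2 tick 1 v(2, 3): D5 above F4
  -> R3 @ bar 2 tick 2 v(2, 3): D5 above F4
  -> R3 @ bar 2 tick 3 v(2, 3): D5 above F4
  -> R2 @ bar 3 tick 0 v(0, 3): B3/F4 TT -> C4/G4 P5 similar
  -> R3 @ bar 3 tick 0 v(2, 3): C5 above G4
  -> R4 @ bar 3 tick 0 v(0, 1): C4/B4 M7 untreated
  -> R3 @ bar 3 tick 1 v(2, 3): C5 above G4
  -> R3 @ bar 3 tick 2 v(2, 3): C5 above G4
  -> R3 @ bar 3 tick 3 v(2, 3): C5 above G4
  -> R2 @ bar 4 tick 0 v(0, 2): C4/C5 P8 -> A3/E4 P5 similar
  -> R3 @ bar 4 tick 0 v(1, 2): F4 above E4
  -> R7 @ bar 4 tick 0 v(1,): B4->F4 leap 6st
  -> R3 @ bar 4 tick 1 v(1, 2): F4 above E4
  -> R3 @ bar 4 tick 2 v(1, 2): F4 above E4
  -> R3 @ bar 4 tick 3 v(1, 2): F4 above E4
  -> R1 @ bar 5 tick 0 v(0, 2): A3/E4 P5 -> G3/D4 P5 similar
  -> R2 @ bar 5 tick 0 v(0, 3): A3/A4 P8 -> G3/D4 P5 similar
  -> R2 @ bar 5 tick 0 v(2, 3): E4/A4 P4 -> D4/D4 P1 similar
  -> R3 @ bar 5 tick 0 v(1, 2): E4 above D4
  -> R3 @ bar 5 tick 1 v(1, 2): E4 above D4
  -> R3 @ bar 5 tick 2 v(1, 2): E4 above D4
  -> R3 @ bar 5 tick 3 v(1, 2): E4 above D4
  -> R1 @ bar 6 tick 0 v(2, 3): D4/D4 P1 -> F4/F4 P1 similar
  -> R1 @ bar 7 tick 0 v(0, 2): F3/F4 P8 -> D3/D4 P8 similar
  -> R1 @ bar 7 tick 0 v(0, 3): F3/F4 P8 -> D3/D4 P8 similar
  -> R1 @ bar 7 tick 0 v(2, 3): F4/F4 P1 -> D4/D4 P1 similar
  -> R8 @ bar 7 tick 0 v(0, 2): penult P8 not 3rd/6th
  -> R8 @ bar 7 tick 0 v(0, 3): penult P8 not 3rd/6th
  -> R1 @ bar 8 tick 0 v(2, 3): D4/D4 P1 -> G4/G4 P1 similar
  -> R2 @ bar 8 tick 0 v(0, 1): D3/B3 M6 -> E3/E4 P8 similar
  -> R6 @ bar 8 tick 3 v(0, 2): closes on m3
  -> R6 @ bar 8 tick 3 v(0, 3): closes on m3

(0, 0, R5, (0, 2))
(0, 0, R5, (0, 3))
(1, 0, R1, (2, 3))
(2, 0, R2, (0, 1))
(2, 0, R3, (2, 3))
(2, 0, R4, (0, 3))
(2, 0, R7, (3,))
(2, 1, R3, (2, 3))
(2, 2, R3, (2, 3))
(2, 3, R3, (2, 3))
(3, 0, R2, (0, 3))
(3, 0, R3, (2, 3))
(3, 0, R4, (0, 1))
(3, 1, R3, (2, 3))
(3, 2, R3, (2, 3))
(3, 3, R3, (2, 3))
(4, 0, R2, (0, 2))
(4, 0, R3, (1, 2))
(4, 0, R7, (1,))
(4, 1, R3, (1, 2))
(4, 2, R3, (1, 2))
(4, 3, R3, (1, 2))
(5, 0, R1, (0, 2))
(5, 0, R2, (0, 3))
(5, 0, R2, (2, 3))
(5, 0, R3, (1, 2))
(5, 1, R3, (1, 2))
(5, 2, R3, (1, 2))
(5, 3, R3, (1, 2))
(6, 0, R1, (2, 3))
(7, 0, R1, (0, 2))
(7, 0, R1, (0, 3))
(7, 0, R1, (2, 3))
(7, 0, R8, (0, 2))
(7, 0, R8, (0, 3))
(8, 0, R1, (2, 3))
(8, 0, R2, (0, 1))
(8, 3, R6, (0, 2))
(8, 3, R6, (0, 3))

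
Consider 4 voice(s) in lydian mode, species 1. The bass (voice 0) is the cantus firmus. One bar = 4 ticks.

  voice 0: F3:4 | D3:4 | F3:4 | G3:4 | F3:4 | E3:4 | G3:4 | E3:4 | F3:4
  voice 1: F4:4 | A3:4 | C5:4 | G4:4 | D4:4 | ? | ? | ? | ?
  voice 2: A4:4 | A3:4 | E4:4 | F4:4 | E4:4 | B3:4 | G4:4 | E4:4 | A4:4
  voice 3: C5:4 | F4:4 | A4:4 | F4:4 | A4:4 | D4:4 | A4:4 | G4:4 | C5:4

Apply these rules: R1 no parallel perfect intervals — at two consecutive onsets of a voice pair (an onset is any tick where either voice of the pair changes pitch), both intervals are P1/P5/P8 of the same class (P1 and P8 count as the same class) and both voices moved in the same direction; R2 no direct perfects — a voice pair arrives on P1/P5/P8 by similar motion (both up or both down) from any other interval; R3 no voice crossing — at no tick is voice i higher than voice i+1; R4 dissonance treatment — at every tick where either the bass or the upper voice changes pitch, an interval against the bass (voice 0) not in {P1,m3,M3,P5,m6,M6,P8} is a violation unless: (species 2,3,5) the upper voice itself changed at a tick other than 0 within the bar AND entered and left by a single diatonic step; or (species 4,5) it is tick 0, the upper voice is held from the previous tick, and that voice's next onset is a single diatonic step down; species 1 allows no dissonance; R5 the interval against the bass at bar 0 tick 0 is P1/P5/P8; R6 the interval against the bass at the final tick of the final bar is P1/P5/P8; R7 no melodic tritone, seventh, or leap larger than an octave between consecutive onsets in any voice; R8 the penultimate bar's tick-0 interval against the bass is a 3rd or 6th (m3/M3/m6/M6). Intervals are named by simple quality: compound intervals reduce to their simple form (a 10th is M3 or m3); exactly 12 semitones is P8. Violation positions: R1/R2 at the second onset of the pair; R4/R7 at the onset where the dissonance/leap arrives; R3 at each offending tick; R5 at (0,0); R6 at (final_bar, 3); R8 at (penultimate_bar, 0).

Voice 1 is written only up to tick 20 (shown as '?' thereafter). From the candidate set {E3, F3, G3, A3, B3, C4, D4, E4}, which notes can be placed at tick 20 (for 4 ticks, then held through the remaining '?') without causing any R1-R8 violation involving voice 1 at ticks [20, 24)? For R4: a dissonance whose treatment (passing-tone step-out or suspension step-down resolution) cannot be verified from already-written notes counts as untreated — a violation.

E3: violates R2,R7
F3: violates R4
G3: violates R1
A3: violates R4
B3: violates R2
C4: violates R3
D4: violates R3,R4
E4: violates R3

{}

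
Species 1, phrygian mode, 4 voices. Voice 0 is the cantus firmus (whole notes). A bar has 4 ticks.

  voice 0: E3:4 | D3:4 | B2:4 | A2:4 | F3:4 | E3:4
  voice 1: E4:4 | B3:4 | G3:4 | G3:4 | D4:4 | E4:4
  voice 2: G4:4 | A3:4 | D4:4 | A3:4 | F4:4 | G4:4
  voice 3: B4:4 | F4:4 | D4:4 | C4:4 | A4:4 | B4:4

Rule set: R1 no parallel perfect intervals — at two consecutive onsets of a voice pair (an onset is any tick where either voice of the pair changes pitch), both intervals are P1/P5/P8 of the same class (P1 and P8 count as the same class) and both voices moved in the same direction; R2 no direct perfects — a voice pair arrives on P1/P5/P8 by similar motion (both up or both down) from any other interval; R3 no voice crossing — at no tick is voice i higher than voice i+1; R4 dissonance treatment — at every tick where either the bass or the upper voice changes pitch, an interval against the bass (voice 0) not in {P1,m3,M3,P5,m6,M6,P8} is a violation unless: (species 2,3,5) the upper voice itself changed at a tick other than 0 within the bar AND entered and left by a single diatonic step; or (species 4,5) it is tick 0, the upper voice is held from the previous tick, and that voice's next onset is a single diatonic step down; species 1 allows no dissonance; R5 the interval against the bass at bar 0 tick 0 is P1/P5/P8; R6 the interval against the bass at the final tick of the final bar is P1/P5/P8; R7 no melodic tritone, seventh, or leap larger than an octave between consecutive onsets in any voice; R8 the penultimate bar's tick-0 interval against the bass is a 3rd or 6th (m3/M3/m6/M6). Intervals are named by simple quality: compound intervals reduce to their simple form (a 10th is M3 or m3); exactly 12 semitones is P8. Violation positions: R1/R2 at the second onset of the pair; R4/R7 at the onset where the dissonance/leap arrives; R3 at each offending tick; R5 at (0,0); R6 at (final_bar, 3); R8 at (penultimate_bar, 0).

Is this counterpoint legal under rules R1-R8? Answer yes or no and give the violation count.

bar 0: v0=E3 v1=E4 v2=G4 v3=B4 (P5)
bar 1: v0=D3 v1=B3 v2=A3 v3=F4 (m3)
bar 2: v0=B2 v1=G3 v2=D4 v3=D4 (m3)
bar 3: v0=A2 v1=G3 v2=A3 v3=C4 (m3)
bar 4: v0=F3 v1=D4 v2=F4 v3=A4 (M3)
bar 5: v0=E3 v1=E4 v2=G4 v3=B4 (P5)
  R5 @ bar0.0: opens on m3
  R2 @ bar1.0: E3/G4 m3 -> D3/A3 P5 similar
  R3 @ bar1.0: B3 above A3
  R7 @ bar1.0: G4->A3 leap 10st
  R7 @ bar1.0: B4->F4 leap 6st
  R3 @ bar1.1: B3 above A3
  R3 @ bar1.2: B3 above A3
  R3 @ bar1.3: B3 above A3
  R2 @ bar2.0: B3/F4 TT -> G3/D4 P5 similar
  R2 @ bar3.0: B2/D4 m3 -> A2/A3 P8 similar
  R4 @ bar3.0: A2/G3 m7 untreated
  R1 @ bar4.0: A2/A3 P8 -> F3/F4 P8 similar
  R2 @ bar4.0: G3/C4 P4 -> D4/A4 P5 similar
  R8 @ bar4.0: penult P8 not 3rd/6th
  R1 @ bar5.0: D4/A4 P5 -> E4/B4 P5 similar
  R6 @ bar5.3: closes on m3

No (16 violations)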